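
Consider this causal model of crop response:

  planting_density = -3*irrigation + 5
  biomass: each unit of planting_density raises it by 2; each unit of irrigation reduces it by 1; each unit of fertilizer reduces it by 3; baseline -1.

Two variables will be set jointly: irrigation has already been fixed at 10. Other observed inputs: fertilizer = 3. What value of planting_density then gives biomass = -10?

With irrigation held at 10:
Intervening on planting_density fixes its value directly, overriding its dependence on irrigation.
Substituting into the biomass equation gives biomass = 2*planting_density - 20.
Solve 2*planting_density - 20 = -10: planting_density = (-10 + 20) / 2 = 5.

planting_density = 5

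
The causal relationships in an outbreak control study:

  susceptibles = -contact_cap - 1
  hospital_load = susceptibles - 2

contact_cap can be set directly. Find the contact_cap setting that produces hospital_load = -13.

Substituting into the hospital_load equation gives hospital_load = -contact_cap - 3.
Solve -contact_cap - 3 = -13: contact_cap = (-13 + 3) / -1 = 10.

contact_cap = 10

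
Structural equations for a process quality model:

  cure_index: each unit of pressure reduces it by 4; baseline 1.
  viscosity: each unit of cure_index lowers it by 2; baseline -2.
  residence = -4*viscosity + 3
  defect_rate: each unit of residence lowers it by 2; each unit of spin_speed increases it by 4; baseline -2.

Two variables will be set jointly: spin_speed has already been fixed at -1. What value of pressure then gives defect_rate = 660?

pressure = 11

With spin_speed held at -1:
Substituting into the viscosity equation gives viscosity = 8*pressure - 4.
Substituting into the residence equation gives residence = -32*pressure + 19.
So defect_rate = 64*pressure - 44.
Solve 64*pressure - 44 = 660: pressure = (660 + 44) / 64 = 11.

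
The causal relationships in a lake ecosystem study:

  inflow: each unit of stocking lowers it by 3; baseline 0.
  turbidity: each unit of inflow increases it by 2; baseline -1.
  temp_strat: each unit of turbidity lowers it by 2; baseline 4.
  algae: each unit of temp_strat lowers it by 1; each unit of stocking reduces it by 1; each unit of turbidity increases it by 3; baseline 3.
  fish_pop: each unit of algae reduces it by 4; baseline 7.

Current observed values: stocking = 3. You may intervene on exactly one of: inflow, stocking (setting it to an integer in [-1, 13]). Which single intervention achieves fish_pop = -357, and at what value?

set inflow = 10

Intervening on inflow: with other inputs at their observed values, fish_pop = -40*inflow + 43. Solving for -357 gives inflow = 10, within [-1, 13].
Intervening on stocking: fish_pop = 124*stocking + 31. Reaching -357 requires stocking = -97/31, not an integer.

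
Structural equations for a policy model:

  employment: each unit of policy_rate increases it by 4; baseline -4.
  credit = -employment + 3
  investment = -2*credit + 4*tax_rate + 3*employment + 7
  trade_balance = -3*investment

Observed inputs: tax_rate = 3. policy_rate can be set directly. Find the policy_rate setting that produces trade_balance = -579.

Substituting into the credit equation gives credit = -4*policy_rate + 7.
So investment = 20*policy_rate - 7.
Substituting into the trade_balance equation gives trade_balance = -60*policy_rate + 21.
Solve -60*policy_rate + 21 = -579: policy_rate = (-579 - 21) / -60 = 10.

policy_rate = 10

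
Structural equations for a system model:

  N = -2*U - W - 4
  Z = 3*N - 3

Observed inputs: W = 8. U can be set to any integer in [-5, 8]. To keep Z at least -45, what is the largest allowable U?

Substituting into the N equation gives N = -2*U - 12.
Substituting into the Z equation gives Z = -6*U - 39.
Require -6*U - 39 ≥ -45, so U ≤ 1.
The largest integer in [-5, 8] satisfying this is 1.

U = 1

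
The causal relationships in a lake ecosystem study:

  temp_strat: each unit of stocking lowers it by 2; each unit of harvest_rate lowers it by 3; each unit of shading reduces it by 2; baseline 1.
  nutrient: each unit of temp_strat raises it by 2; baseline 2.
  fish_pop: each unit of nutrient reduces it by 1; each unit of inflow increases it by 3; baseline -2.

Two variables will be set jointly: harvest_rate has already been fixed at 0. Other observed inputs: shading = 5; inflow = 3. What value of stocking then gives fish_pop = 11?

With harvest_rate held at 0:
Substituting into the temp_strat equation gives temp_strat = -2*stocking - 9.
nutrient becomes -4*stocking - 16.
Substituting into the fish_pop equation gives fish_pop = 4*stocking + 23.
Solve 4*stocking + 23 = 11: stocking = (11 - 23) / 4 = -3.

stocking = -3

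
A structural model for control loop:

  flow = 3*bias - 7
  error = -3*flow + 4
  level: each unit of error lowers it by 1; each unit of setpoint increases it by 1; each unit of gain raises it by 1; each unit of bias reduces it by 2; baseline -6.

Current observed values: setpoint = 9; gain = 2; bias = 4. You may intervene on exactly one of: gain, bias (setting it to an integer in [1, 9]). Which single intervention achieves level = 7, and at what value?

set gain = 1

Intervening on gain: with other inputs at their observed values, level = gain + 6. Solving for 7 gives gain = 1, within [1, 9].
Intervening on bias: level = 7*bias - 20. Reaching 7 requires bias = 27/7, not an integer.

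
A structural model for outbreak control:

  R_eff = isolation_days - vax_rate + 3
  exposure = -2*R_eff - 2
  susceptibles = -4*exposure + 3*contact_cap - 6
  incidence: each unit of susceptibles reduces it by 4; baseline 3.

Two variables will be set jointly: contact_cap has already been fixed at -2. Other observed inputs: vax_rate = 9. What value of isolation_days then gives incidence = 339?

isolation_days = -4

With contact_cap held at -2:
Substituting into the R_eff equation gives R_eff = isolation_days - 6.
Substituting into the exposure equation gives exposure = -2*isolation_days + 10.
Substituting into the susceptibles equation gives susceptibles = 8*isolation_days - 52.
incidence becomes -32*isolation_days + 211.
Solve -32*isolation_days + 211 = 339: isolation_days = (339 - 211) / -32 = -4.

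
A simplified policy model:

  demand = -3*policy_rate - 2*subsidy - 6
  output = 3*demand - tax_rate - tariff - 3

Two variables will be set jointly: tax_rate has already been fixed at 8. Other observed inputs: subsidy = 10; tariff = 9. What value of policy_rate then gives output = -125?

policy_rate = 3

With tax_rate held at 8:
Substituting into the demand equation gives demand = -3*policy_rate - 26.
This gives output = -9*policy_rate - 98.
Solve -9*policy_rate - 98 = -125: policy_rate = (-125 + 98) / -9 = 3.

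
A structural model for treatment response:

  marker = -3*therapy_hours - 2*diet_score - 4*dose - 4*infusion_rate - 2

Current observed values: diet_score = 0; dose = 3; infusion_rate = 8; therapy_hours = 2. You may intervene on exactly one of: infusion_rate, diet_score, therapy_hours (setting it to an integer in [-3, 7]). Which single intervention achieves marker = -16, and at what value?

set infusion_rate = -1

Intervening on infusion_rate: with other inputs at their observed values, marker = -4*infusion_rate - 20. Solving for -16 gives infusion_rate = -1, within [-3, 7].
Intervening on diet_score: marker = -2*diet_score - 52. Reaching -16 requires diet_score = -18, outside [-3, 7].
Intervening on therapy_hours: marker = -3*therapy_hours - 46. Reaching -16 requires therapy_hours = -10, outside [-3, 7].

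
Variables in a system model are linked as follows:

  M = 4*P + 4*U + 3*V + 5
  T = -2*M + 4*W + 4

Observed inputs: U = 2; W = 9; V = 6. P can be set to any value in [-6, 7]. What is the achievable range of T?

-78 to 26

Substituting into the M equation gives M = 4*P + 31.
T becomes -8*P - 22.
Linear in P, so extremes are at the endpoints: P = -6 gives T = 26; P = 7 gives T = -78.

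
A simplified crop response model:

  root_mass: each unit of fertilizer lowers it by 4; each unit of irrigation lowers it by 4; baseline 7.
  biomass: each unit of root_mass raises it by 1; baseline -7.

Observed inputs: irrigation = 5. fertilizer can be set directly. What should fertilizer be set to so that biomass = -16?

fertilizer = -1

Substituting into the root_mass equation gives root_mass = -4*fertilizer - 13.
This gives biomass = -4*fertilizer - 20.
Solve -4*fertilizer - 20 = -16: fertilizer = (-16 + 20) / -4 = -1.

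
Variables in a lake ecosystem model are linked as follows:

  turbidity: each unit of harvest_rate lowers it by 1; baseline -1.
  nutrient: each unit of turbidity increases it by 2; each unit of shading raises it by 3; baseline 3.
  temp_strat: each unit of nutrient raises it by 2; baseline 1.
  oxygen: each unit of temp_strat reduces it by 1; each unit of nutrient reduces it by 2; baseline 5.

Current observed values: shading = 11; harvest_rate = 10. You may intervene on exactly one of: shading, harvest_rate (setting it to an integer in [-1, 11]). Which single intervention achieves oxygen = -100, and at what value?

set harvest_rate = 4

Intervening on shading: oxygen = -12*shading + 80. Reaching -100 requires shading = 15, outside [-1, 11].
Intervening on harvest_rate: with other inputs at their observed values, oxygen = 8*harvest_rate - 132. Solving for -100 gives harvest_rate = 4, within [-1, 11].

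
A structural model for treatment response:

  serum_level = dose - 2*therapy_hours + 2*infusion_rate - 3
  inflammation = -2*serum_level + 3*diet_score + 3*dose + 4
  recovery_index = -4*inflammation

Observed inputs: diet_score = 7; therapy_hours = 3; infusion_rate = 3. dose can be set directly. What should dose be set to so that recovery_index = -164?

dose = 10

Substituting into the serum_level equation gives serum_level = dose - 3.
So inflammation = dose + 31.
So recovery_index = -4*dose - 124.
Solve -4*dose - 124 = -164: dose = (-164 + 124) / -4 = 10.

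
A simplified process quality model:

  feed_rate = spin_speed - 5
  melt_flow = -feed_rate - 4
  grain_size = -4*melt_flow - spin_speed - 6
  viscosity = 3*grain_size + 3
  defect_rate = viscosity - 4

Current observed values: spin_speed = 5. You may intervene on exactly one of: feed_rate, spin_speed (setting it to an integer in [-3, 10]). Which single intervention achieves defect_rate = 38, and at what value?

Intervening on feed_rate: with other inputs at their observed values, defect_rate = 12*feed_rate + 14. Solving for 38 gives feed_rate = 2, within [-3, 10].
Intervening on spin_speed: defect_rate = 9*spin_speed - 31. Reaching 38 requires spin_speed = 23/3, not an integer.

set feed_rate = 2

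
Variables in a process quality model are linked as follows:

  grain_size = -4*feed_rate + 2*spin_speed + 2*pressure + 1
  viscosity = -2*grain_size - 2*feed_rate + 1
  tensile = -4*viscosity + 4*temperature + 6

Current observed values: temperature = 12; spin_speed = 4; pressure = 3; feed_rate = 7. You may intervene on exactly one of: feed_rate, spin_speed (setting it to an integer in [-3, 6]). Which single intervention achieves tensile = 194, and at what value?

Intervening on feed_rate: with other inputs at their observed values, tensile = -24*feed_rate + 170. Solving for 194 gives feed_rate = -1, within [-3, 6].
Intervening on spin_speed: tensile = 16*spin_speed - 62. Reaching 194 requires spin_speed = 16, outside [-3, 6].

set feed_rate = -1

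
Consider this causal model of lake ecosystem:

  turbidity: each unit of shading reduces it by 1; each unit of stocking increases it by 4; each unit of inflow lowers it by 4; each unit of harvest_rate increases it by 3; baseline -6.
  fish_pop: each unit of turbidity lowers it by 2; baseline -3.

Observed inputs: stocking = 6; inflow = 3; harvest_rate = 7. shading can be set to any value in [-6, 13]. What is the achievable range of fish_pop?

-69 to -31

Substituting into the turbidity equation gives turbidity = -shading + 27.
fish_pop becomes 2*shading - 57.
Linear in shading, so extremes are at the endpoints: shading = -6 gives fish_pop = -69; shading = 13 gives fish_pop = -31.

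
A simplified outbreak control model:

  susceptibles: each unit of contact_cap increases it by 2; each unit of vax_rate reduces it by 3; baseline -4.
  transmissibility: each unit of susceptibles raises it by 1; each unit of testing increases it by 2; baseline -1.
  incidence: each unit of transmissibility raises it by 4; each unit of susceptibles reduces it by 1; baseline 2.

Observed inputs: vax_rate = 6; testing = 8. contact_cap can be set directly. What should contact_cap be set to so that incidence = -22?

Substituting into the susceptibles equation gives susceptibles = 2*contact_cap - 22.
So transmissibility = 2*contact_cap - 7.
Substituting into the incidence equation gives incidence = 6*contact_cap - 4.
Solve 6*contact_cap - 4 = -22: contact_cap = (-22 + 4) / 6 = -3.

contact_cap = -3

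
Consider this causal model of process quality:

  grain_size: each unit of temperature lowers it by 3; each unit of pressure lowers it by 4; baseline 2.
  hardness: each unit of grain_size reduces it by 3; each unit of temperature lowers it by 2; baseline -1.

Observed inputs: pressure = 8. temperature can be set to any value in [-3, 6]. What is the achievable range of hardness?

Substituting into the grain_size equation gives grain_size = -3*temperature - 30.
So hardness = 7*temperature + 89.
Linear in temperature, so extremes are at the endpoints: temperature = -3 gives hardness = 68; temperature = 6 gives hardness = 131.

68 to 131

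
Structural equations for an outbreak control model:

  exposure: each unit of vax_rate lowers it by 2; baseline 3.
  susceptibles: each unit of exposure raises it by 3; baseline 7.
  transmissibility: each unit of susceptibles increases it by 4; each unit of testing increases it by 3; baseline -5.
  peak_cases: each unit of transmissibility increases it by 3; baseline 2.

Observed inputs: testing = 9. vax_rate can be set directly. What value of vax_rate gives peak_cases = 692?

Substituting into the susceptibles equation gives susceptibles = -6*vax_rate + 16.
So transmissibility = -24*vax_rate + 86.
Substituting into the peak_cases equation gives peak_cases = -72*vax_rate + 260.
Solve -72*vax_rate + 260 = 692: vax_rate = (692 - 260) / -72 = -6.

vax_rate = -6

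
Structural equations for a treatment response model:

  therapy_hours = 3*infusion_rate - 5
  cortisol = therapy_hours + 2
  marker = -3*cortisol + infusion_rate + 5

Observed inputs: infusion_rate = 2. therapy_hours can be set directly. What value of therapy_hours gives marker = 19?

Intervening on therapy_hours fixes its value directly, overriding its dependence on infusion_rate.
Substituting into the marker equation gives marker = -3*therapy_hours + 1.
Solve -3*therapy_hours + 1 = 19: therapy_hours = (19 - 1) / -3 = -6.

therapy_hours = -6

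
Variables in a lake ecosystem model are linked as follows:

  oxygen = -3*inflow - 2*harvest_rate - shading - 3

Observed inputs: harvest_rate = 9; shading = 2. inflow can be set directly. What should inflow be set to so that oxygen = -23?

inflow = 0

Substituting into the oxygen equation gives oxygen = -3*inflow - 23.
Solve -3*inflow - 23 = -23: inflow = (-23 + 23) / -3 = 0.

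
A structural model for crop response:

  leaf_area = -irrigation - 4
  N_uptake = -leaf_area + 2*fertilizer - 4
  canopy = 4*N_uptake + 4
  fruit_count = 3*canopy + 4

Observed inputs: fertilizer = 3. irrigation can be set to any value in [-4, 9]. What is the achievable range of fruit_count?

Substituting into the N_uptake equation gives N_uptake = irrigation + 6.
So canopy = 4*irrigation + 28.
Substituting into the fruit_count equation gives fruit_count = 12*irrigation + 88.
Linear in irrigation, so extremes are at the endpoints: irrigation = -4 gives fruit_count = 40; irrigation = 9 gives fruit_count = 196.

40 to 196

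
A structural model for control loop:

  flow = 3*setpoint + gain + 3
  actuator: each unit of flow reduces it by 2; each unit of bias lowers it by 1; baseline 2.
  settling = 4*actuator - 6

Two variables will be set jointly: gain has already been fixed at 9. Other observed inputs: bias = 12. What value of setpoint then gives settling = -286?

With gain held at 9:
Substituting into the flow equation gives flow = 3*setpoint + 12.
This gives actuator = -6*setpoint - 34.
settling becomes -24*setpoint - 142.
Solve -24*setpoint - 142 = -286: setpoint = (-286 + 142) / -24 = 6.

setpoint = 6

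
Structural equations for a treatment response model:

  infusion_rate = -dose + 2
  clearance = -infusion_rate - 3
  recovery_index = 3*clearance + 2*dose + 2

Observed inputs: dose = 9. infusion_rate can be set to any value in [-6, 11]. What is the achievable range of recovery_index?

-22 to 29

Intervening on infusion_rate fixes its value directly, overriding its dependence on dose.
Substituting into the recovery_index equation gives recovery_index = -3*infusion_rate + 11.
Linear in infusion_rate, so extremes are at the endpoints: infusion_rate = -6 gives recovery_index = 29; infusion_rate = 11 gives recovery_index = -22.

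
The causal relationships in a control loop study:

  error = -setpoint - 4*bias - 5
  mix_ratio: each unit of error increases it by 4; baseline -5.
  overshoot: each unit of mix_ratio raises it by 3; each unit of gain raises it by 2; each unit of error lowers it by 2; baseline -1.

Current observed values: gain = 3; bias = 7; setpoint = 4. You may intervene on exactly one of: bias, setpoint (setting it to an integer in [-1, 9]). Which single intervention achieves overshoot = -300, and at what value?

set bias = 5

Intervening on bias: with other inputs at their observed values, overshoot = -40*bias - 100. Solving for -300 gives bias = 5, within [-1, 9].
Intervening on setpoint: overshoot = -10*setpoint - 340. Reaching -300 requires setpoint = -4, outside [-1, 9].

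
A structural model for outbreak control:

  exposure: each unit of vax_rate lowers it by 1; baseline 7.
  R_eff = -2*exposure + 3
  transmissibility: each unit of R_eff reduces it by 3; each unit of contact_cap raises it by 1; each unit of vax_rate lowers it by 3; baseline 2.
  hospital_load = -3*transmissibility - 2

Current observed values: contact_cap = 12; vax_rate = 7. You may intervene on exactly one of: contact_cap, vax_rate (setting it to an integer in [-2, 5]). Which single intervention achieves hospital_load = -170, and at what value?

set vax_rate = -1

Intervening on contact_cap: hospital_load = -3*contact_cap + 82. Reaching -170 requires contact_cap = 84, outside [-2, 5].
Intervening on vax_rate: with other inputs at their observed values, hospital_load = 27*vax_rate - 143. Solving for -170 gives vax_rate = -1, within [-2, 5].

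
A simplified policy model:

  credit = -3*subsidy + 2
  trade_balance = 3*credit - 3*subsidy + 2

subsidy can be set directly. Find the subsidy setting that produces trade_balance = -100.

Substituting into the trade_balance equation gives trade_balance = -12*subsidy + 8.
Solve -12*subsidy + 8 = -100: subsidy = (-100 - 8) / -12 = 9.

subsidy = 9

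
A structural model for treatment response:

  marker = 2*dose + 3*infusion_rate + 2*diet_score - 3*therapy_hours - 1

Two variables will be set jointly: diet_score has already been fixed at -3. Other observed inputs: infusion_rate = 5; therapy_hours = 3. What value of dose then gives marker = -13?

dose = -6

With diet_score held at -3:
Substituting into the marker equation gives marker = 2*dose - 1.
Solve 2*dose - 1 = -13: dose = (-13 + 1) / 2 = -6.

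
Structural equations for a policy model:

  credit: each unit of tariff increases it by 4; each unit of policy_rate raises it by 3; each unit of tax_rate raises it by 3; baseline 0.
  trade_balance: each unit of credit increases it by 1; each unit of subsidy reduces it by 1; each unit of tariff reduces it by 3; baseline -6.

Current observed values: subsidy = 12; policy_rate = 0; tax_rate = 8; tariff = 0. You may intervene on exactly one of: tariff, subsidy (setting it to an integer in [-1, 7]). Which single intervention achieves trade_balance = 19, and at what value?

Intervening on tariff: trade_balance = tariff + 6. Reaching 19 requires tariff = 13, outside [-1, 7].
Intervening on subsidy: with other inputs at their observed values, trade_balance = -subsidy + 18. Solving for 19 gives subsidy = -1, within [-1, 7].

set subsidy = -1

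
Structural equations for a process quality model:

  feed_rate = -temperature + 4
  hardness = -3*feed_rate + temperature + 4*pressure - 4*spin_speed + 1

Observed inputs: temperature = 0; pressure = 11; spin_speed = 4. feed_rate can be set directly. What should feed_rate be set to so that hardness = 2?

feed_rate = 9

Intervening on feed_rate fixes its value directly, overriding its dependence on temperature.
Substituting into the hardness equation gives hardness = -3*feed_rate + 29.
Solve -3*feed_rate + 29 = 2: feed_rate = (2 - 29) / -3 = 9.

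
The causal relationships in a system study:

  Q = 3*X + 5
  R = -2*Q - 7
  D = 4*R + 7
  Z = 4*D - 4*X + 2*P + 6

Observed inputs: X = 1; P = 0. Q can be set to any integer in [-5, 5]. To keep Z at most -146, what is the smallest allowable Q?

Intervening on Q fixes its value directly, overriding its dependence on X.
Substituting into the D equation gives D = -8*Q - 21.
So Z = -32*Q - 82.
Require -32*Q - 82 ≤ -146, so Q ≥ 2.
The smallest integer in [-5, 5] satisfying this is 2.

Q = 2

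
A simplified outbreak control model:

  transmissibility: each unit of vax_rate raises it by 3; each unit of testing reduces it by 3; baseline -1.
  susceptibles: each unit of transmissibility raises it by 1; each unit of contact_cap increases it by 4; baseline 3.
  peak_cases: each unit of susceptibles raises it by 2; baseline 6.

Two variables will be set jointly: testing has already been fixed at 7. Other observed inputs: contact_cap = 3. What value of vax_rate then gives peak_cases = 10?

With testing held at 7:
Substituting into the transmissibility equation gives transmissibility = 3*vax_rate - 22.
Substituting into the susceptibles equation gives susceptibles = 3*vax_rate - 7.
This gives peak_cases = 6*vax_rate - 8.
Solve 6*vax_rate - 8 = 10: vax_rate = (10 + 8) / 6 = 3.

vax_rate = 3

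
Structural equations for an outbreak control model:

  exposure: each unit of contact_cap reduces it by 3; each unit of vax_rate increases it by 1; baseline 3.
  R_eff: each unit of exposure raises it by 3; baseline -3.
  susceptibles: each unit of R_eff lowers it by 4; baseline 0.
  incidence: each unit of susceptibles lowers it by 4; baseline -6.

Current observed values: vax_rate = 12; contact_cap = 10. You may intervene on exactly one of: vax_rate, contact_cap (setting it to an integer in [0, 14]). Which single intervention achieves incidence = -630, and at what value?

Intervening on vax_rate: incidence = 48*vax_rate - 1350. Reaching -630 requires vax_rate = 15, outside [0, 14].
Intervening on contact_cap: with other inputs at their observed values, incidence = -144*contact_cap + 666. Solving for -630 gives contact_cap = 9, within [0, 14].

set contact_cap = 9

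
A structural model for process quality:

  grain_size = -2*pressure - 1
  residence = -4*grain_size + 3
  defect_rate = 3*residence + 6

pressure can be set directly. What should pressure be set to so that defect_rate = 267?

Substituting into the residence equation gives residence = 8*pressure + 7.
defect_rate becomes 24*pressure + 27.
Solve 24*pressure + 27 = 267: pressure = (267 - 27) / 24 = 10.

pressure = 10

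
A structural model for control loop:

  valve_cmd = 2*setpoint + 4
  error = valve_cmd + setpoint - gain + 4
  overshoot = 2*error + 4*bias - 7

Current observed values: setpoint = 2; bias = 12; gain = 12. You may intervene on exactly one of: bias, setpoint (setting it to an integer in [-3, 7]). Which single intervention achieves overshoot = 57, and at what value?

Intervening on bias: overshoot = 4*bias - 3. Reaching 57 requires bias = 15, outside [-3, 7].
Intervening on setpoint: with other inputs at their observed values, overshoot = 6*setpoint + 33. Solving for 57 gives setpoint = 4, within [-3, 7].

set setpoint = 4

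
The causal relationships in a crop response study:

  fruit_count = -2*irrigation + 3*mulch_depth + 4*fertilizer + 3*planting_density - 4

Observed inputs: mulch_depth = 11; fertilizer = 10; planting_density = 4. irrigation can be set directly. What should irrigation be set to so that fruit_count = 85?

Substituting into the fruit_count equation gives fruit_count = -2*irrigation + 81.
Solve -2*irrigation + 81 = 85: irrigation = (85 - 81) / -2 = -2.

irrigation = -2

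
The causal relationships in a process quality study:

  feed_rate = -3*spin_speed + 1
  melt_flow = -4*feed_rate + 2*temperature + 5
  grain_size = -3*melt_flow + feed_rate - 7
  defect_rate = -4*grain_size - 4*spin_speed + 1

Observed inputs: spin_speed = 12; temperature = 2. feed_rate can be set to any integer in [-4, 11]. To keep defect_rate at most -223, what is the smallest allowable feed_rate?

Intervening on feed_rate fixes its value directly, overriding its dependence on spin_speed.
Substituting into the melt_flow equation gives melt_flow = -4*feed_rate + 9.
This gives grain_size = 13*feed_rate - 34.
So defect_rate = -52*feed_rate + 89.
Require -52*feed_rate + 89 ≤ -223, so feed_rate ≥ 6.
The smallest integer in [-4, 11] satisfying this is 6.

feed_rate = 6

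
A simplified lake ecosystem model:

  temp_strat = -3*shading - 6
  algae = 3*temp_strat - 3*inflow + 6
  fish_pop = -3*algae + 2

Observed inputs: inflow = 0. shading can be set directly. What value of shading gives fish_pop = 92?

Substituting into the algae equation gives algae = -9*shading - 12.
fish_pop becomes 27*shading + 38.
Solve 27*shading + 38 = 92: shading = (92 - 38) / 27 = 2.

shading = 2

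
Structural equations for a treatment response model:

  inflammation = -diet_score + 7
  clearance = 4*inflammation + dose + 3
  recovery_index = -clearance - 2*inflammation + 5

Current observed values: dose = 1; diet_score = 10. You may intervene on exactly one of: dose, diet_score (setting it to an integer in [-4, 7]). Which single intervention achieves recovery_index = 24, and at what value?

set dose = -4

Intervening on dose: with other inputs at their observed values, recovery_index = -dose + 20. Solving for 24 gives dose = -4, within [-4, 7].
Intervening on diet_score: recovery_index = 6*diet_score - 41. Reaching 24 requires diet_score = 65/6, not an integer.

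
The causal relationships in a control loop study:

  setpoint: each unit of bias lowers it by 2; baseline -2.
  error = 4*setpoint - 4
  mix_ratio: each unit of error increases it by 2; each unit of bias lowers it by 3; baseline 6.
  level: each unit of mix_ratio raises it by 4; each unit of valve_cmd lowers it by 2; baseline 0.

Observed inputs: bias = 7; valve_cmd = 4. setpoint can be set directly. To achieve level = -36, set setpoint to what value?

setpoint = 2

Intervening on setpoint fixes its value directly, overriding its dependence on bias.
Substituting into the mix_ratio equation gives mix_ratio = 8*setpoint - 23.
So level = 32*setpoint - 100.
Solve 32*setpoint - 100 = -36: setpoint = (-36 + 100) / 32 = 2.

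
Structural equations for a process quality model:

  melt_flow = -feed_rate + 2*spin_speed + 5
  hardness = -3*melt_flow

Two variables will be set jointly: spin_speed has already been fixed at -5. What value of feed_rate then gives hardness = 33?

feed_rate = 6

With spin_speed held at -5:
Substituting into the melt_flow equation gives melt_flow = -feed_rate - 5.
This gives hardness = 3*feed_rate + 15.
Solve 3*feed_rate + 15 = 33: feed_rate = (33 - 15) / 3 = 6.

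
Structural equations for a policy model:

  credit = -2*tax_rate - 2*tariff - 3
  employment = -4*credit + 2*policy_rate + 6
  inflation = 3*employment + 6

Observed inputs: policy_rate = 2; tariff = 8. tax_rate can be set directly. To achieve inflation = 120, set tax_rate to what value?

tax_rate = -6

Substituting into the credit equation gives credit = -2*tax_rate - 19.
Substituting into the employment equation gives employment = 8*tax_rate + 86.
So inflation = 24*tax_rate + 264.
Solve 24*tax_rate + 264 = 120: tax_rate = (120 - 264) / 24 = -6.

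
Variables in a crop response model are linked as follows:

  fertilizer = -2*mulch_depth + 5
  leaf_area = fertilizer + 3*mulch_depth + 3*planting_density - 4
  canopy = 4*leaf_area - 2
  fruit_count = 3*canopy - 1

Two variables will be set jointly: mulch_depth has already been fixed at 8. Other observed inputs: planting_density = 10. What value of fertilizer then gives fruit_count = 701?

With mulch_depth held at 8:
Intervening on fertilizer fixes its value directly, overriding its dependence on mulch_depth.
Substituting into the leaf_area equation gives leaf_area = fertilizer + 50.
Substituting into the canopy equation gives canopy = 4*fertilizer + 198.
Substituting into the fruit_count equation gives fruit_count = 12*fertilizer + 593.
Solve 12*fertilizer + 593 = 701: fertilizer = (701 - 593) / 12 = 9.

fertilizer = 9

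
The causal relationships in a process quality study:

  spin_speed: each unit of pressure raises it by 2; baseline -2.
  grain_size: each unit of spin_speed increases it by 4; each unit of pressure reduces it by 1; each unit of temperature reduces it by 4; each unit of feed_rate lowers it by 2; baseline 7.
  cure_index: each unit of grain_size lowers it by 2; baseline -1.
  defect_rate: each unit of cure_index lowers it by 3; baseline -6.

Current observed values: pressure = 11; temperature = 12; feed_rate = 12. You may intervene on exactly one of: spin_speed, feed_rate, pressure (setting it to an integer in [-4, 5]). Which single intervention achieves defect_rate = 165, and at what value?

set feed_rate = 0

Intervening on spin_speed: defect_rate = 24*spin_speed - 459. Reaching 165 requires spin_speed = 26, outside [-4, 5].
Intervening on feed_rate: with other inputs at their observed values, defect_rate = -12*feed_rate + 165. Solving for 165 gives feed_rate = 0, within [-4, 5].
Intervening on pressure: defect_rate = 42*pressure - 441. Reaching 165 requires pressure = 101/7, not an integer.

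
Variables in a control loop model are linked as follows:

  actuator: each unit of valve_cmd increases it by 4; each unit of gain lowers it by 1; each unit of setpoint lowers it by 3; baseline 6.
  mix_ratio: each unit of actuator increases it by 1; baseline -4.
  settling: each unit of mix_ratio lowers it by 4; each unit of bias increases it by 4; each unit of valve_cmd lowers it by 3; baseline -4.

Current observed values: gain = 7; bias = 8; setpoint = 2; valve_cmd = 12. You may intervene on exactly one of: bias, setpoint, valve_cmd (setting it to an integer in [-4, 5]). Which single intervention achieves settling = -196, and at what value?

Intervening on bias: with other inputs at their observed values, settling = 4*bias - 188. Solving for -196 gives bias = -2, within [-4, 5].
Intervening on setpoint: settling = 12*setpoint - 180. Reaching -196 requires setpoint = -4/3, not an integer.
Intervening on valve_cmd: settling = -19*valve_cmd + 72. Reaching -196 requires valve_cmd = 268/19, not an integer.

set bias = -2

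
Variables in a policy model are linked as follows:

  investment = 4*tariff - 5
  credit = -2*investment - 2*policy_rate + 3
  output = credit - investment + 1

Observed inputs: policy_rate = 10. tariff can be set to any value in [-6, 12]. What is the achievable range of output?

-145 to 71

Substituting into the credit equation gives credit = -8*tariff - 7.
Substituting into the output equation gives output = -12*tariff - 1.
Linear in tariff, so extremes are at the endpoints: tariff = -6 gives output = 71; tariff = 12 gives output = -145.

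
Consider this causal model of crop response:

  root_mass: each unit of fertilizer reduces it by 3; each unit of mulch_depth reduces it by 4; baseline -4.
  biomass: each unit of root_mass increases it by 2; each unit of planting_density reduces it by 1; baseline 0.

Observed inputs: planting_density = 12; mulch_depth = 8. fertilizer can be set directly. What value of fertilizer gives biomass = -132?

fertilizer = 8

Substituting into the root_mass equation gives root_mass = -3*fertilizer - 36.
Substituting into the biomass equation gives biomass = -6*fertilizer - 84.
Solve -6*fertilizer - 84 = -132: fertilizer = (-132 + 84) / -6 = 8.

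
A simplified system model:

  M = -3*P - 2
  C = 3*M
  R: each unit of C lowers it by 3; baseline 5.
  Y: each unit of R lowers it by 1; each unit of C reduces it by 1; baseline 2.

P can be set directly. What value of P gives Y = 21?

Substituting into the C equation gives C = -9*P - 6.
Substituting into the R equation gives R = 27*P + 23.
This gives Y = -18*P - 15.
Solve -18*P - 15 = 21: P = (21 + 15) / -18 = -2.

P = -2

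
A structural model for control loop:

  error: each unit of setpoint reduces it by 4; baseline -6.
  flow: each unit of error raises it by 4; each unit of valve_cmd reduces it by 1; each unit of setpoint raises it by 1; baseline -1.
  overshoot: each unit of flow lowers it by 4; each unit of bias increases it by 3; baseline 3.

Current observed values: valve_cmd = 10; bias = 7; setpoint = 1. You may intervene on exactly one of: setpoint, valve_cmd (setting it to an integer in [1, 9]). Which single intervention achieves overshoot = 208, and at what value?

set valve_cmd = 6

Intervening on setpoint: overshoot = 60*setpoint + 164. Reaching 208 requires setpoint = 11/15, not an integer.
Intervening on valve_cmd: with other inputs at their observed values, overshoot = 4*valve_cmd + 184. Solving for 208 gives valve_cmd = 6, within [1, 9].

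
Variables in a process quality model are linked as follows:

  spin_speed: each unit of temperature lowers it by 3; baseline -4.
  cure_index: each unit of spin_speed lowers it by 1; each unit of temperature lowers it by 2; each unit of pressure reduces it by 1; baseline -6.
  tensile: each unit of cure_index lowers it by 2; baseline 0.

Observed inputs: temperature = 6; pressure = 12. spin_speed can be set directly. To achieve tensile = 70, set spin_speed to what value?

spin_speed = 5

Intervening on spin_speed fixes its value directly, overriding its dependence on temperature.
Substituting into the cure_index equation gives cure_index = -spin_speed - 30.
Substituting into the tensile equation gives tensile = 2*spin_speed + 60.
Solve 2*spin_speed + 60 = 70: spin_speed = (70 - 60) / 2 = 5.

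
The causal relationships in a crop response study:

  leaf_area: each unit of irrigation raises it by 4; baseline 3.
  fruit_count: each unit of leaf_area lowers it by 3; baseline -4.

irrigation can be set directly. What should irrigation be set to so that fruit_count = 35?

irrigation = -4

Substituting into the fruit_count equation gives fruit_count = -12*irrigation - 13.
Solve -12*irrigation - 13 = 35: irrigation = (35 + 13) / -12 = -4.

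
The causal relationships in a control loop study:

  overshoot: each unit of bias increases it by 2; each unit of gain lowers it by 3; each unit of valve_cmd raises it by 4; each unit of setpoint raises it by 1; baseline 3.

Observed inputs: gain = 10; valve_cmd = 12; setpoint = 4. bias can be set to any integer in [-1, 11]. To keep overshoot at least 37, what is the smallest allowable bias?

bias = 6

Substituting into the overshoot equation gives overshoot = 2*bias + 25.
Require 2*bias + 25 ≥ 37, so bias ≥ 6.
The smallest integer in [-1, 11] satisfying this is 6.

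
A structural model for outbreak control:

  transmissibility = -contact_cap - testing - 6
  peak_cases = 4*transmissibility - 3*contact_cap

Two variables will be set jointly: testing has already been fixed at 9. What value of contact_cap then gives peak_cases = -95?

contact_cap = 5

With testing held at 9:
Substituting into the transmissibility equation gives transmissibility = -contact_cap - 15.
This gives peak_cases = -7*contact_cap - 60.
Solve -7*contact_cap - 60 = -95: contact_cap = (-95 + 60) / -7 = 5.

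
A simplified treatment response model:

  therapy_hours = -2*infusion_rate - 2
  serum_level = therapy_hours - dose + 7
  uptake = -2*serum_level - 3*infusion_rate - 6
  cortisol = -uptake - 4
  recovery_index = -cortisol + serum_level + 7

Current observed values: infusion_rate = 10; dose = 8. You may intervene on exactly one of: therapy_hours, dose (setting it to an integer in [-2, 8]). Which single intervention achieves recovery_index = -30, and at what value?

Intervening on therapy_hours: with other inputs at their observed values, recovery_index = -therapy_hours - 24. Solving for -30 gives therapy_hours = 6, within [-2, 8].
Intervening on dose: recovery_index = dose - 10. Reaching -30 requires dose = -20, outside [-2, 8].

set therapy_hours = 6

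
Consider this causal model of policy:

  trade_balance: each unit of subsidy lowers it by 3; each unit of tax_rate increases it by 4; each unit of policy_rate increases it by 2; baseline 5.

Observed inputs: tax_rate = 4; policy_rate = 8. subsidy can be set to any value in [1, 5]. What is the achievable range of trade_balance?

22 to 34

Substituting into the trade_balance equation gives trade_balance = -3*subsidy + 37.
Linear in subsidy, so extremes are at the endpoints: subsidy = 1 gives trade_balance = 34; subsidy = 5 gives trade_balance = 22.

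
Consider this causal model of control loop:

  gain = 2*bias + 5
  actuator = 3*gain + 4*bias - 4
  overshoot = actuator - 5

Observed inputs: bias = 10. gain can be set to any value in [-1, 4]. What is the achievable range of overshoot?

28 to 43

Intervening on gain fixes its value directly, overriding its dependence on bias.
Substituting into the actuator equation gives actuator = 3*gain + 36.
This gives overshoot = 3*gain + 31.
Linear in gain, so extremes are at the endpoints: gain = -1 gives overshoot = 28; gain = 4 gives overshoot = 43.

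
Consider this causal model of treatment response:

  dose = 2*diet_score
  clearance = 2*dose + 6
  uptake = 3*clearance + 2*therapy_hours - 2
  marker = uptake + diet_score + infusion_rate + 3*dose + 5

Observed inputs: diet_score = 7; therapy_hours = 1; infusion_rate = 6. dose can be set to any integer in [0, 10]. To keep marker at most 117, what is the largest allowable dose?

dose = 9

Intervening on dose fixes its value directly, overriding its dependence on diet_score.
Substituting into the uptake equation gives uptake = 6*dose + 18.
Substituting into the marker equation gives marker = 9*dose + 36.
Require 9*dose + 36 ≤ 117, so dose ≤ 9.
The largest integer in [0, 10] satisfying this is 9.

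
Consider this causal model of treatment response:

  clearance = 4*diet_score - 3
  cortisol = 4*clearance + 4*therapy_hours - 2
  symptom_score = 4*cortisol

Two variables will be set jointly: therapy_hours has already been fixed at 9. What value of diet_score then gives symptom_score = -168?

With therapy_hours held at 9:
Substituting into the cortisol equation gives cortisol = 16*diet_score + 22.
Substituting into the symptom_score equation gives symptom_score = 64*diet_score + 88.
Solve 64*diet_score + 88 = -168: diet_score = (-168 - 88) / 64 = -4.

diet_score = -4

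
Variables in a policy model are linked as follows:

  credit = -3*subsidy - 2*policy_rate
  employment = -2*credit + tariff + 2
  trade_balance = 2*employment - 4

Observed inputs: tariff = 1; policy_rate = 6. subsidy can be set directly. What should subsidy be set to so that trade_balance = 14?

subsidy = -3

Substituting into the credit equation gives credit = -3*subsidy - 12.
Substituting into the employment equation gives employment = 6*subsidy + 27.
Substituting into the trade_balance equation gives trade_balance = 12*subsidy + 50.
Solve 12*subsidy + 50 = 14: subsidy = (14 - 50) / 12 = -3.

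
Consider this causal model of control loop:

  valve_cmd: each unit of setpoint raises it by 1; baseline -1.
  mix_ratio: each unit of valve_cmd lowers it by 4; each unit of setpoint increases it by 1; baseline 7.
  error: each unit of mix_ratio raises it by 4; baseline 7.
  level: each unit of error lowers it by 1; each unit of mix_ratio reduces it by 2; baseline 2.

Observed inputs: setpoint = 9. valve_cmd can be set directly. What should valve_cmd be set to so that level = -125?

valve_cmd = -1

Intervening on valve_cmd fixes its value directly, overriding its dependence on setpoint.
Substituting into the mix_ratio equation gives mix_ratio = -4*valve_cmd + 16.
This gives error = -16*valve_cmd + 71.
This gives level = 24*valve_cmd - 101.
Solve 24*valve_cmd - 101 = -125: valve_cmd = (-125 + 101) / 24 = -1.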